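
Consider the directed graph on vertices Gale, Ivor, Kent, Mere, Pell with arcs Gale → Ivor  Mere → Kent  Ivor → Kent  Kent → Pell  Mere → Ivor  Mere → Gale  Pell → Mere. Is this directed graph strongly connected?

Yes

From Gale we can reach every vertex (Gale, Ivor, Kent, Mere, Pell), and every vertex can reach Gale (Gale, Ivor, Kent, Mere, Pell). So the whole graph is one strongly connected component.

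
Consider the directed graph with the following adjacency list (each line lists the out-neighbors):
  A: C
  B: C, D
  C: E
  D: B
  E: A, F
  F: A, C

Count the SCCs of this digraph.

{A, C, E, F} are all mutually reachable — one SCC of size 4.
{B, D} are all mutually reachable — one SCC of size 2.
That gives 2 strongly connected components.

2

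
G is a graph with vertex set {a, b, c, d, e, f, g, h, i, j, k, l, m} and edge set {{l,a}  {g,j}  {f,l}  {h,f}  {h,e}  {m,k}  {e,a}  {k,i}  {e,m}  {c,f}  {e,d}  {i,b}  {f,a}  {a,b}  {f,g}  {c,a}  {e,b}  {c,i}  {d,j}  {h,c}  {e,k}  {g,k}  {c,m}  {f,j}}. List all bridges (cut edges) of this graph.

none

The edges on the cycle h-c-m-e-h are not bridges since each lies on that cycle.
Every edge lies on some cycle, so there are no bridges.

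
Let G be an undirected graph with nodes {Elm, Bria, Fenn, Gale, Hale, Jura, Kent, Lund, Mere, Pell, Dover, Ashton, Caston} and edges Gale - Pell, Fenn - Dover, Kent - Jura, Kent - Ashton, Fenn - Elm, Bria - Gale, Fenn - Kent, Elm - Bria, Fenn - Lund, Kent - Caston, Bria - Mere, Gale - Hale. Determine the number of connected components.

1

Starting from Elm we can reach Elm, Bria, Fenn, Gale, Hale, Jura, Kent, Lund, Mere, Pell, Dover, Ashton, Caston. That is one component of size 13.
Total: 1 component.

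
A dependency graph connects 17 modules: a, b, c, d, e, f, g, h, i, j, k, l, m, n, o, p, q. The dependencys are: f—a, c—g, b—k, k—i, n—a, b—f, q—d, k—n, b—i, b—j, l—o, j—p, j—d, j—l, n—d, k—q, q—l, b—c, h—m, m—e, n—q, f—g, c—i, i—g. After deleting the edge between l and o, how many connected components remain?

3

Before removal there are 2 components.
l—o is a bridge — removing it separates l's side from o's side.
After removal: 3 components.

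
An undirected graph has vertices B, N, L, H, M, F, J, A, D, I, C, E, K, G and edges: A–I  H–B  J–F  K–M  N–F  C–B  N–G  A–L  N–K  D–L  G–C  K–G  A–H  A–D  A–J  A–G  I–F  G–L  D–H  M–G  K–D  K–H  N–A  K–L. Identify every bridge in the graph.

none

The edges on the cycle N-A-D-K-N are not bridges since each lies on that cycle.
Every edge lies on some cycle, so there are no bridges.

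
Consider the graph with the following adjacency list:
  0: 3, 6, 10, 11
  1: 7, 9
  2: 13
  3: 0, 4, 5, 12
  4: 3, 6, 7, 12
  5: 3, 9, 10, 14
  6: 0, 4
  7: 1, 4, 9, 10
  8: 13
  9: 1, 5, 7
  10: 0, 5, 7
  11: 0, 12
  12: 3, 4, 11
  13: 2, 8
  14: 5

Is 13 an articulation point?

Yes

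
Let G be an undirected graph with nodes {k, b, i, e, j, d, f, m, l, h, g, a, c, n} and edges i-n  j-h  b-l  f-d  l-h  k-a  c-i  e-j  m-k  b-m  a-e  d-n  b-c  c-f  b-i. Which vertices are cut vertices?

b

Removing b increases the component count from 2 to 3, so b is a cut vertex.
By contrast removing l leaves 2 components; it is not a cut vertex. No other vertex is a cut vertex either.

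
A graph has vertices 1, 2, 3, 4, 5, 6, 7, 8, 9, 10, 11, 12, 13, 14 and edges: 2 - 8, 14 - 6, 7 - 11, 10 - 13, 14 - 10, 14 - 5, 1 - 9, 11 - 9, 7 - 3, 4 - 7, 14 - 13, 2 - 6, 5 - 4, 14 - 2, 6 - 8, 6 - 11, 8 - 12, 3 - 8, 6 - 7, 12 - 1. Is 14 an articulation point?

Yes

Deleting 14 raises the number of components from 1 to 2, so 14 is a cut vertex.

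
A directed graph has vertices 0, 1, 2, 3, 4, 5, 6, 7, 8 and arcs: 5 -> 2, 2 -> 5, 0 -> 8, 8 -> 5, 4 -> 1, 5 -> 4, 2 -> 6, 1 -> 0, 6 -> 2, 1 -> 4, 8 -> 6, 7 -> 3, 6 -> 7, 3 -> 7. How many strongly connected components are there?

2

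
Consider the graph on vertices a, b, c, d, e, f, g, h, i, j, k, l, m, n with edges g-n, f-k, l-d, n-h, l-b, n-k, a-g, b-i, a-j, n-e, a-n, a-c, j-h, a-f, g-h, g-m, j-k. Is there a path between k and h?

Yes

From k we can reach a, c, e, f, g, h, j, k, m, n, which includes h.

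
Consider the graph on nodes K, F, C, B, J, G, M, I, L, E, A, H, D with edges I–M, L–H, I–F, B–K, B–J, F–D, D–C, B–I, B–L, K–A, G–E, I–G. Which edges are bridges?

removing I–F disconnects I from F; removing I–M disconnects I from M; removing K–A disconnects K from A; removing E–G disconnects E from G — these are bridges.
In total 12 edges are bridges.

A-K, B-I, B-J, B-K, B-L, C-D, D-F, E-G, F-I, G-I, H-L, I-M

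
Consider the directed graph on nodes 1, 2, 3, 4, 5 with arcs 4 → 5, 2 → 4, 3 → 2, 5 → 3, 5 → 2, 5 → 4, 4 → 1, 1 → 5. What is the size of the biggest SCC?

5

{1, 2, 3, 4, 5} are all mutually reachable — one SCC of size 5.
The largest has 5 vertices.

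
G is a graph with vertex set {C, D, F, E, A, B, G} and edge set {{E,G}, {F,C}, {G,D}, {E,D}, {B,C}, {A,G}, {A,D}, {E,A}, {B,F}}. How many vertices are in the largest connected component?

4

Starting from B we can reach B, C, F. That is one component of size 3.
Starting from A we can reach A, D, E, G. That is one component of size 4.
The largest has 4 vertices.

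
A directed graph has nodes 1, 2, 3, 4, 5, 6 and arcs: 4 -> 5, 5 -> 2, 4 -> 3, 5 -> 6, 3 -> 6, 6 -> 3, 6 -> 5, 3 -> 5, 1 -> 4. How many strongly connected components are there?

{3, 5, 6} are all mutually reachable — one SCC of size 3.
{2} is an SCC by itself.
{1} is an SCC by itself.
{4} is an SCC by itself.
That gives 4 strongly connected components.

4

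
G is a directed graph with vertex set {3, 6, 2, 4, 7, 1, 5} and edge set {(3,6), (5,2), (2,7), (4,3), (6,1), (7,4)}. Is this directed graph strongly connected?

No

There is no directed path from 2 to 5, so the graph is not strongly connected.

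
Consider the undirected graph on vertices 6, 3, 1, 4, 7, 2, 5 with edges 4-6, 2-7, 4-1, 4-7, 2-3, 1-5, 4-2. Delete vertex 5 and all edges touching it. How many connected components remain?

With 5 gone, the remaining components are: {1, 2, 3, 4, 6, 7}.
That is 1 component.

1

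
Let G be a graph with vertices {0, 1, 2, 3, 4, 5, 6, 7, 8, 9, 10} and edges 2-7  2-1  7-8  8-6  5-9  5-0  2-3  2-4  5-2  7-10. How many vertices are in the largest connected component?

Starting from 0 we can reach 0, 1, 2, 3, 4, 5, 6, 7, 8, 9, 10. That is one component of size 11.
The largest has 11 vertices.

11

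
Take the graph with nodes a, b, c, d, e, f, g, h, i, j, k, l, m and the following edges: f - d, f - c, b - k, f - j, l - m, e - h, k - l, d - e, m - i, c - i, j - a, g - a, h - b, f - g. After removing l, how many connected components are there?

With l gone, the remaining components are: {a, b, c, d, e, f, g, h, i, j, k, m}.
That is 1 component.

1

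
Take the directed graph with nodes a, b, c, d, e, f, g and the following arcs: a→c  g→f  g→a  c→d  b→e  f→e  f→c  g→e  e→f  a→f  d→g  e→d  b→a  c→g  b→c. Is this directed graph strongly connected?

There is no directed path from f to b, so the graph is not strongly connected.

No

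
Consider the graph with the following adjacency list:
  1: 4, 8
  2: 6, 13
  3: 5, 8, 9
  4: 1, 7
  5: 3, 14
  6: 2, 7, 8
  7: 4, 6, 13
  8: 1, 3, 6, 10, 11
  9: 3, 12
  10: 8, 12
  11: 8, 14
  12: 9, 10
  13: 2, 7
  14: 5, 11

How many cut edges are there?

The edges on the cycle 6-2-13-7-6 are not bridges since each lies on that cycle.
Every edge lies on some cycle, so there are no bridges.

0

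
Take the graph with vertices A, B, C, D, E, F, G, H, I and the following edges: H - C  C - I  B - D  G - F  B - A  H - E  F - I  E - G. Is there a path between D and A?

From D we can reach A, B, D, which includes A.

Yes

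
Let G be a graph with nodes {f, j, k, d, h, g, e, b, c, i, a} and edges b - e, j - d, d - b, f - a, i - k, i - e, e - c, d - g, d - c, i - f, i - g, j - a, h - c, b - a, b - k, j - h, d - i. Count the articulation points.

0

Removing h, for instance, still leaves 1 component. No single vertex removal increases the component count — the graph has no articulation points.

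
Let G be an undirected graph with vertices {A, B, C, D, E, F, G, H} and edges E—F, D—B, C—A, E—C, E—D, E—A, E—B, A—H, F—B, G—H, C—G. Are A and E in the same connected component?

Yes

From A we can reach A, B, C, D, E, F, G, H, which includes E.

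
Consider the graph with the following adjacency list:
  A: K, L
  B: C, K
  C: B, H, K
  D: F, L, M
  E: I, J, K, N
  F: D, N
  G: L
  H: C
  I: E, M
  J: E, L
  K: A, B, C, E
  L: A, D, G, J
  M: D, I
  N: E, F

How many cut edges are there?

The edges on the cycle K-C-B-K are not bridges since each lies on that cycle.
But removing C-H disconnects C from H; removing L-G disconnects L from G — these are bridges.
That makes 2 bridges.

2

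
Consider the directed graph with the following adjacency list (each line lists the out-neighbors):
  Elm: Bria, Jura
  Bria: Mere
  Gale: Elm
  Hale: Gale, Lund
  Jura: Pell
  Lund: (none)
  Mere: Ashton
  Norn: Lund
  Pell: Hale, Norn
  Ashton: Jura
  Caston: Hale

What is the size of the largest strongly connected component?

8

{Elm, Bria, Gale, Hale, Jura, Mere, Pell, Ashton} are all mutually reachable — one SCC of size 8.
{Lund} is an SCC by itself.
{Caston} is an SCC by itself.
{Norn} is an SCC by itself.
The largest has 8 vertices.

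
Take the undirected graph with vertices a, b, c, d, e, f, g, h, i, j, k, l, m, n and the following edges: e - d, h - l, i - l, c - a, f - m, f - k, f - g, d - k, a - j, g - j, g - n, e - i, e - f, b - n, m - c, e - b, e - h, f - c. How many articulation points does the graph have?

1

Removing e increases the component count from 1 to 2, so e is a cut vertex.
By contrast removing m leaves 1 component; it is not a cut vertex. No other vertex is a cut vertex either.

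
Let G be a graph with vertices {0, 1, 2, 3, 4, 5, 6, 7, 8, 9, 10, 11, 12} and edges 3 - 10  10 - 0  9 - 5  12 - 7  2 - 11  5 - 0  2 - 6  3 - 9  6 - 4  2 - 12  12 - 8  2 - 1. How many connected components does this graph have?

Starting from 0 we can reach 0, 3, 5, 9, 10. That is one component of size 5.
Starting from 1 we can reach 1, 2, 4, 6, 7, 8, 11, 12. That is one component of size 8.
Total: 2 components.

2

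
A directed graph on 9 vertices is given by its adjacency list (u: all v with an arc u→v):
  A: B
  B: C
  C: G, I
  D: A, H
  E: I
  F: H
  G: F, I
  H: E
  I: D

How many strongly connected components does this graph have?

1

{A, B, C, D, E, F, G, H, I} are all mutually reachable — one SCC of size 9.
That gives 1 strongly connected component.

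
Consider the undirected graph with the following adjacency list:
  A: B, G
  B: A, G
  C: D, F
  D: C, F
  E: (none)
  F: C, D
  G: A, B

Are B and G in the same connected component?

From B we can reach A, B, G, which includes G.

Yes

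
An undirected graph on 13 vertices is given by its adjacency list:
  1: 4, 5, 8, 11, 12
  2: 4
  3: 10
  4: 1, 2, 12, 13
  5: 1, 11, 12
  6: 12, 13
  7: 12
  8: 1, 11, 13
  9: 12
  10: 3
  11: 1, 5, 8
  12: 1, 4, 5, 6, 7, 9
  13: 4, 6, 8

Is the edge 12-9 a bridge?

Yes

Removing 12-9 leaves no path between 12 and 9: the component count goes from 2 to 3. So it is a bridge.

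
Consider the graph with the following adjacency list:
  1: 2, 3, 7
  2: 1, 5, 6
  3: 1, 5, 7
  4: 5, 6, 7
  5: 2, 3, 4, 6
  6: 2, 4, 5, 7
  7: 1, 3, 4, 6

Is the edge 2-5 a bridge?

No

After removing 2-5, the path 2-6-5 still connects them, so the edge is not a bridge.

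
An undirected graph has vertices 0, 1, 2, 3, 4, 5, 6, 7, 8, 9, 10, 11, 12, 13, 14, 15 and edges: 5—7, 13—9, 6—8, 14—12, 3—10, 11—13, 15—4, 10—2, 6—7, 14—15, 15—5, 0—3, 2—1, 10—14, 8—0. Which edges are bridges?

The edges on the cycle 6-8-0-3-10-14-15-5-7-6 are not bridges since each lies on that cycle.
But removing 12—14 disconnects 12 from 14; removing 11—13 disconnects 11 from 13; removing 4—15 disconnects 4 from 15; removing 2—10 disconnects 2 from 10 — these are bridges.
In total 6 edges are bridges.

1-2, 10-2, 11-13, 12-14, 13-9, 15-4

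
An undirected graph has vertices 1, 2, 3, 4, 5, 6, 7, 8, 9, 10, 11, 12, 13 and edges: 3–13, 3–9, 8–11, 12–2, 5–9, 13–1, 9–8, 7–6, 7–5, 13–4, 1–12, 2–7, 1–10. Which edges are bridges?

The edges on the cycle 3-13-1-12-2-7-5-9-3 are not bridges since each lies on that cycle.
But removing 10–1 disconnects 10 from 1; removing 6–7 disconnects 6 from 7; removing 13–4 disconnects 13 from 4; removing 8–9 disconnects 8 from 9 — these are bridges.
In total 5 edges are bridges.

1-10, 11-8, 13-4, 6-7, 8-9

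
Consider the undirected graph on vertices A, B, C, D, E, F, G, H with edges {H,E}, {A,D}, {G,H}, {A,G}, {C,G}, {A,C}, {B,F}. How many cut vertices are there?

Removing A increases the component count from 2 to 3, so A is a cut vertex.
Removing G increases the component count from 2 to 3, so G is a cut vertex.
Removing H increases the component count from 2 to 3, so H is a cut vertex.
By contrast removing B leaves 2 components; it is not a cut vertex. No other vertex is a cut vertex either.

3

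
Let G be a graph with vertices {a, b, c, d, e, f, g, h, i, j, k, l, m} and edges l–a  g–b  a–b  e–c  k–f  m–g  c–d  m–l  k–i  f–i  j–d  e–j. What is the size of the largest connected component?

5

h is isolated — a component by itself.
Starting from f we can reach f, i, k. That is one component of size 3.
Starting from c we can reach c, d, e, j. That is one component of size 4.
Starting from a we can reach a, b, g, l, m. That is one component of size 5.
The largest has 5 vertices.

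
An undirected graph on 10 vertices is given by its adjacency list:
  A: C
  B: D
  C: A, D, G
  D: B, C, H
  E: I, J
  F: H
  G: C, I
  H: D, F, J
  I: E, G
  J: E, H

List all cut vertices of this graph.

Removing C increases the component count from 1 to 2, so C is a cut vertex.
Removing D increases the component count from 1 to 2, so D is a cut vertex.
Removing H increases the component count from 1 to 2, so H is a cut vertex.
By contrast removing J leaves 1 component; it is not a cut vertex. No other vertex is a cut vertex either.

C, D, H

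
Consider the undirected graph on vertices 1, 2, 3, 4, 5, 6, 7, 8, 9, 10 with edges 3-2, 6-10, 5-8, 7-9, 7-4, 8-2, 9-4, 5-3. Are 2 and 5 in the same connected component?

From 2 we can reach 2, 3, 5, 8, which includes 5.

Yes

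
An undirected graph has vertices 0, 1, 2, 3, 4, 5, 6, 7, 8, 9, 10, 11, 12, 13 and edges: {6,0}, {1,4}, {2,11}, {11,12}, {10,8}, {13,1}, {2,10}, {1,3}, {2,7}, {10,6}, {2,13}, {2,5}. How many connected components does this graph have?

2

9 is isolated — a component by itself.
Starting from 0 we can reach 0, 1, 2, 3, 4, 5, 6, 7, 8, 10, 11, 12, 13. That is one component of size 13.
Total: 2 components.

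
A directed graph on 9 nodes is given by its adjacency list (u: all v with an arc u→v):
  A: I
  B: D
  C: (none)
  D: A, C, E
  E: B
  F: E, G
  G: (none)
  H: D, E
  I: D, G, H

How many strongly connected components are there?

{A, B, D, E, H, I} are all mutually reachable — one SCC of size 6.
{G} is an SCC by itself.
{F} is an SCC by itself.
{C} is an SCC by itself.
That gives 4 strongly connected components.

4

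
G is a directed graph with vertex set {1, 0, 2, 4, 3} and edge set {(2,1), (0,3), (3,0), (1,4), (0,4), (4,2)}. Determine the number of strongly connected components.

2

{1, 2, 4} are all mutually reachable — one SCC of size 3.
{0, 3} are all mutually reachable — one SCC of size 2.
That gives 2 strongly connected components.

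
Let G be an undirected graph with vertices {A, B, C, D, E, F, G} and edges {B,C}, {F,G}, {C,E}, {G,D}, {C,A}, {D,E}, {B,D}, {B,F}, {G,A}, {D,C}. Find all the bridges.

none

The edges on the cycle B-F-G-D-C-B are not bridges since each lies on that cycle.
Every edge lies on some cycle, so there are no bridges.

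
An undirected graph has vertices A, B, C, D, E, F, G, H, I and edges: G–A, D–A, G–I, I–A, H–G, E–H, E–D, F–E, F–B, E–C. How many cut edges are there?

The edges on the cycle E-H-G-I-A-D-E are not bridges since each lies on that cycle.
But removing F–B disconnects F from B; removing E–C disconnects E from C; removing E–F disconnects E from F — these are bridges.
That makes 3 bridges.

3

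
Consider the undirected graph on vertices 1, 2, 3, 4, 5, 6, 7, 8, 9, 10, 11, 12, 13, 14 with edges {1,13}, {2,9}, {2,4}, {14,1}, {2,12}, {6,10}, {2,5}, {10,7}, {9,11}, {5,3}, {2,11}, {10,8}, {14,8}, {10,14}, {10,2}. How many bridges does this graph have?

The edges on the cycle 2-9-11-2 are not bridges since each lies on that cycle.
But removing 3—5 disconnects 3 from 5; removing 2—12 disconnects 2 from 12; removing 10—6 disconnects 10 from 6; removing 7—10 disconnects 7 from 10 — these are bridges.
In total 9 edges are bridges.

9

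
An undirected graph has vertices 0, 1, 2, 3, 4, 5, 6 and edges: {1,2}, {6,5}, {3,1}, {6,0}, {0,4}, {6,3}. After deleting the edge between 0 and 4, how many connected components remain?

2

Before removal there is 1 component.
0–4 is a bridge — removing it separates 0's side from 4's side.
After removal: 2 components.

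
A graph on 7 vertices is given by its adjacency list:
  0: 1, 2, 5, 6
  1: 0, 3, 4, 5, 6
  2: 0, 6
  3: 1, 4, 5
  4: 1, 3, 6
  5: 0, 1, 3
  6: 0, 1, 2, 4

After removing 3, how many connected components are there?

With 3 gone, the remaining components are: {0, 1, 2, 4, 5, 6}.
That is 1 component.

1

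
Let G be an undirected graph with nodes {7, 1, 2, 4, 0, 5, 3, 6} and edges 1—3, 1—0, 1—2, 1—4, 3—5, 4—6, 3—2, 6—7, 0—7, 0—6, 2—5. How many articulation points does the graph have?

Removing 1 increases the component count from 1 to 2, so 1 is a cut vertex.
By contrast removing 7 leaves 1 component; it is not a cut vertex. No other vertex is a cut vertex either.

1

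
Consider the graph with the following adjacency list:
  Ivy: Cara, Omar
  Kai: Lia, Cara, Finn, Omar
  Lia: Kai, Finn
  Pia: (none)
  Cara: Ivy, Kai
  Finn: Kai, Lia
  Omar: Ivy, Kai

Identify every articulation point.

Kai

Removing Kai increases the component count from 2 to 3, so Kai is a cut vertex.
By contrast removing Omar leaves 2 components; it is not a cut vertex. No other vertex is a cut vertex either.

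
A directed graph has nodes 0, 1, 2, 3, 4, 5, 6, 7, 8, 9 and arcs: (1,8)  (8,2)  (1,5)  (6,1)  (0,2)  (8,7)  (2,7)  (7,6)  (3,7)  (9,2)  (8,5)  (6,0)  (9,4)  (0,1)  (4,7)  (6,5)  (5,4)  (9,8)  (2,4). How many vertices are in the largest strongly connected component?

{0, 1, 2, 4, 5, 6, 7, 8} are all mutually reachable — one SCC of size 8.
{9} is an SCC by itself.
{3} is an SCC by itself.
The largest has 8 vertices.

8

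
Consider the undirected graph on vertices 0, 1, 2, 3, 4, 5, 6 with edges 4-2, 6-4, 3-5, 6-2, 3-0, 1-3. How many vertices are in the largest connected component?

Starting from 2 we can reach 2, 4, 6. That is one component of size 3.
Starting from 0 we can reach 0, 1, 3, 5. That is one component of size 4.
The largest has 4 vertices.

4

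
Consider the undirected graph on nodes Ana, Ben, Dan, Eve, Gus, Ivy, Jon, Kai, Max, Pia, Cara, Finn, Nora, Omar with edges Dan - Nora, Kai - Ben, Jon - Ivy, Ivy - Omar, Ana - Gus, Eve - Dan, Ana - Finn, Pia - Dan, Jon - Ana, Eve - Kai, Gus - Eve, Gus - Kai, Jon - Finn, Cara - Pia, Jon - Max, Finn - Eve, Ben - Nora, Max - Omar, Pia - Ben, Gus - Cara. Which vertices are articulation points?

Removing Jon increases the component count from 1 to 2, so Jon is a cut vertex.
By contrast removing Ivy leaves 1 component; it is not a cut vertex. No other vertex is a cut vertex either.

Jon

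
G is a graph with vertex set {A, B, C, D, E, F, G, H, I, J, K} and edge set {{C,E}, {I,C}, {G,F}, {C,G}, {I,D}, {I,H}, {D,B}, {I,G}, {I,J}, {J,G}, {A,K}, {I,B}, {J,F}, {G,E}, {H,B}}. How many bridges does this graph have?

1

The edges on the cycle I-D-B-I are not bridges since each lies on that cycle.
But removing A-K disconnects A from K — this is a bridge.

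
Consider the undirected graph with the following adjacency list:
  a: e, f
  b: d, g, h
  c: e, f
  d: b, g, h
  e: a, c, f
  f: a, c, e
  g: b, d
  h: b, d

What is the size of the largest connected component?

4

Starting from b we can reach b, d, g, h. That is one component of size 4.
Starting from a we can reach a, c, e, f. That is one component of size 4.
The largest has 4 vertices.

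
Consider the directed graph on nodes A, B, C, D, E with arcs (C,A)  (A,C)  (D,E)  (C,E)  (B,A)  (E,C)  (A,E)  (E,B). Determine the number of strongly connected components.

{A, B, C, E} are all mutually reachable — one SCC of size 4.
{D} is an SCC by itself.
That gives 2 strongly connected components.

2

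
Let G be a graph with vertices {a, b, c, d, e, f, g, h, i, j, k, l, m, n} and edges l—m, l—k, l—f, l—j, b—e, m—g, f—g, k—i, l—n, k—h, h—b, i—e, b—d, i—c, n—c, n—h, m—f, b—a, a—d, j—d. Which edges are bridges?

none

The edges on the cycle l-m-g-f-l are not bridges since each lies on that cycle.
Every edge lies on some cycle, so there are no bridges.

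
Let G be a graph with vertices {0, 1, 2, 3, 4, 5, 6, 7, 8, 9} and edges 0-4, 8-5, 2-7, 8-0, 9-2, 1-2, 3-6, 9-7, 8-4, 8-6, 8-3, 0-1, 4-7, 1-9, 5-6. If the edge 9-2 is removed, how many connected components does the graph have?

1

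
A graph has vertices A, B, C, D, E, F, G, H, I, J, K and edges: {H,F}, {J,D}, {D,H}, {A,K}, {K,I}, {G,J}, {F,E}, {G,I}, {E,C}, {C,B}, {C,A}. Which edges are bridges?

B-C

The edges on the cycle G-J-D-H-F-E-C-A-K-I-G are not bridges since each lies on that cycle.
But removing B—C disconnects B from C — this is a bridge.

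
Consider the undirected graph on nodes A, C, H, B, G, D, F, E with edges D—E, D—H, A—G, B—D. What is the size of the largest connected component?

4

F is isolated — a component by itself.
C is isolated — a component by itself.
Starting from A we can reach A, G. That is one component of size 2.
Starting from B we can reach B, D, E, H. That is one component of size 4.
The largest has 4 vertices.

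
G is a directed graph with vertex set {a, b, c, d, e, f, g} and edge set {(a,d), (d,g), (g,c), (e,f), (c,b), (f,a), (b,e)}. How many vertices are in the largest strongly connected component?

7

{a, b, c, d, e, f, g} are all mutually reachable — one SCC of size 7.
The largest has 7 vertices.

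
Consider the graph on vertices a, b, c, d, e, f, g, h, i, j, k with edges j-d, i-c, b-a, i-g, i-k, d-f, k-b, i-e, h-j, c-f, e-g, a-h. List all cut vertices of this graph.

i

Removing i increases the component count from 1 to 2, so i is a cut vertex.
By contrast removing h leaves 1 component; it is not a cut vertex. No other vertex is a cut vertex either.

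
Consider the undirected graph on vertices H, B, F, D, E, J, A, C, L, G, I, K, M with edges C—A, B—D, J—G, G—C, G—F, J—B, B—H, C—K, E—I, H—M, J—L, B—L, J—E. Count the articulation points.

Removing B increases the component count from 1 to 3, so B is a cut vertex.
Removing C increases the component count from 1 to 3, so C is a cut vertex.
Removing E increases the component count from 1 to 2, so E is a cut vertex.
Likewise G, H, J are cut vertices.
By contrast removing M leaves 1 component; it is not a cut vertex. No other vertex is a cut vertex either.

6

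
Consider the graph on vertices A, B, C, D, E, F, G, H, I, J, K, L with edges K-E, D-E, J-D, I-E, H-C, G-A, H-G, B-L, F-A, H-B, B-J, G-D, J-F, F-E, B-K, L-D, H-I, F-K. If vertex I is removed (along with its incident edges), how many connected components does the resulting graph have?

With I gone, the remaining components are: {A, B, C, D, E, F, G, H, J, K, L}.
That is 1 component.

1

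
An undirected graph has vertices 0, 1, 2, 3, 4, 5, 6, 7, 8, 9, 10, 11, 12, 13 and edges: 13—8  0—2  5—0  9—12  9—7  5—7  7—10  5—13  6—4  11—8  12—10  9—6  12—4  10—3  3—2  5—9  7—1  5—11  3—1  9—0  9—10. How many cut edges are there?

The edges on the cycle 5-11-8-13-5 are not bridges since each lies on that cycle.
Every edge lies on some cycle, so there are no bridges.

0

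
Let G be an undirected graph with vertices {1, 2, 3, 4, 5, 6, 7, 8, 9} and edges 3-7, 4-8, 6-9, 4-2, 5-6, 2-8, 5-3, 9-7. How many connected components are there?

3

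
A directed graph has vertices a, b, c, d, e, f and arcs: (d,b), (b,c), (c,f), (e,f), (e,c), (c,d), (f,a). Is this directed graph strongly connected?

No

There is no directed path from d to e, so the graph is not strongly connected.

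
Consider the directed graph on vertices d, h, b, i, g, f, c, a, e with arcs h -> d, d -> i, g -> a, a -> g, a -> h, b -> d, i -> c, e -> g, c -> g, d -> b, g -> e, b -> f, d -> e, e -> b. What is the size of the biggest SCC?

8

{a, b, c, d, e, g, h, i} are all mutually reachable — one SCC of size 8.
{f} is an SCC by itself.
The largest has 8 vertices.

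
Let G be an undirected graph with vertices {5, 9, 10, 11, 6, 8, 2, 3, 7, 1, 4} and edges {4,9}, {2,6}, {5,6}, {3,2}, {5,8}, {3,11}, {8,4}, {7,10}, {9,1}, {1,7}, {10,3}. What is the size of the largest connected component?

11

Starting from 1 we can reach 1, 2, 3, 4, 5, 6, 7, 8, 9, 10, 11. That is one component of size 11.
The largest has 11 vertices.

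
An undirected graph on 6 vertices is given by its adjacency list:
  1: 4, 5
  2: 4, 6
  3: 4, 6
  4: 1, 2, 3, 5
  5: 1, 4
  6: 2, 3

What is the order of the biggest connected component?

6

Starting from 1 we can reach 1, 2, 3, 4, 5, 6. That is one component of size 6.
The largest has 6 vertices.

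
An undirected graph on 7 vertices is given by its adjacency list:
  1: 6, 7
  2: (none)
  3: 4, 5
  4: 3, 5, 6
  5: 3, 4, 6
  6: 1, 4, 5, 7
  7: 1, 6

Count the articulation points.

1

Removing 6 increases the component count from 2 to 3, so 6 is a cut vertex.
By contrast removing 3 leaves 2 components; it is not a cut vertex. No other vertex is a cut vertex either.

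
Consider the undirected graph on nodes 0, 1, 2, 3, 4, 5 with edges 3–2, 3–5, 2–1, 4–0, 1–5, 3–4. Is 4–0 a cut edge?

Yes

Removing 4–0 leaves no path between 4 and 0: the component count goes from 1 to 2. So it is a bridge.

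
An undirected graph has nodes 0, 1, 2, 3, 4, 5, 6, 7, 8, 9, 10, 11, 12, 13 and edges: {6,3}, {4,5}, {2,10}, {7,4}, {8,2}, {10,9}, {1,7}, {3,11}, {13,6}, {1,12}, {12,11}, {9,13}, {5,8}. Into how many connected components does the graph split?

2

0 is isolated — a component by itself.
Starting from 1 we can reach 1, 2, 3, 4, 5, 6, 7, 8, 9, 10, 11, 12, 13. That is one component of size 13.
Total: 2 components.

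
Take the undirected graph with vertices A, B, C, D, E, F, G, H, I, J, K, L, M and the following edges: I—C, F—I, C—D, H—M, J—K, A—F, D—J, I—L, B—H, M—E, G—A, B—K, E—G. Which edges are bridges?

I-L

The edges on the cycle B-H-M-E-G-A-F-I-C-D-J-K-B are not bridges since each lies on that cycle.
But removing L—I disconnects L from I — this is a bridge.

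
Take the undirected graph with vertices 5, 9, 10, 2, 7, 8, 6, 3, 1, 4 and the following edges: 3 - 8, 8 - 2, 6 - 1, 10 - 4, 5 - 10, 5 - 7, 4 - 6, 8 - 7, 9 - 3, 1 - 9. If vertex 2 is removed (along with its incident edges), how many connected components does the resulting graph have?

1

With 2 gone, the remaining components are: {1, 3, 4, 5, 6, 7, 8, 9, 10}.
That is 1 component.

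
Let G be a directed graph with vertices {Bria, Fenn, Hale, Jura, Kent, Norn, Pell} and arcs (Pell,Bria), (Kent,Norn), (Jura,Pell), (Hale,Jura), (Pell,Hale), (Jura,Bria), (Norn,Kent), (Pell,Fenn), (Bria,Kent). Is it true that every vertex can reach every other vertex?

No

There is no directed path from Fenn to Norn, so the graph is not strongly connected.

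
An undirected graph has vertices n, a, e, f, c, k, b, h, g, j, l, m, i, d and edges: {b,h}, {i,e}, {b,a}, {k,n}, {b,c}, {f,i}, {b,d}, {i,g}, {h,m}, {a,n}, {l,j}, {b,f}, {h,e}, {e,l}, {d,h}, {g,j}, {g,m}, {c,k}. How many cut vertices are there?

1

Removing b increases the component count from 1 to 2, so b is a cut vertex.
By contrast removing i leaves 1 component; it is not a cut vertex. No other vertex is a cut vertex either.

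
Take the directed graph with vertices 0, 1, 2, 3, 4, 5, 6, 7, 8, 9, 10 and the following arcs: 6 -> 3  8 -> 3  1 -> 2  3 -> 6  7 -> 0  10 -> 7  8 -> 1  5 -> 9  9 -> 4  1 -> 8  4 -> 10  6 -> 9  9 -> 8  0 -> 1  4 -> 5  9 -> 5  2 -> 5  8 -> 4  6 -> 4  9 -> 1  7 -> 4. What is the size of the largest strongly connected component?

11

{0, 1, 2, 3, 4, 5, 6, 7, 8, 9, 10} are all mutually reachable — one SCC of size 11.
The largest has 11 vertices.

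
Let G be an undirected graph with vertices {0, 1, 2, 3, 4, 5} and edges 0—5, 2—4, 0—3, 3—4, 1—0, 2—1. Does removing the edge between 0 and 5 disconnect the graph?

Removing 0—5 leaves no path between 0 and 5: the component count goes from 1 to 2. So it is a bridge.

Yes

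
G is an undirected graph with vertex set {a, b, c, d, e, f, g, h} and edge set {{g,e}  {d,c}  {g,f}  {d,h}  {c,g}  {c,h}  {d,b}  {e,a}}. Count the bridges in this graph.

The edges on the cycle d-c-h-d are not bridges since each lies on that cycle.
But removing g—e disconnects g from e; removing e—a disconnects e from a; removing g—f disconnects g from f; removing d—b disconnects d from b — these are bridges.
In total 5 edges are bridges.

5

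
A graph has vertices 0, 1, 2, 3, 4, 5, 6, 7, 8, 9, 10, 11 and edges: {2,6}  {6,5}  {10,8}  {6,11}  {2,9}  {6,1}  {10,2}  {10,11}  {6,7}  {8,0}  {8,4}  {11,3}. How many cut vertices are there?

5

Removing 2 increases the component count from 1 to 2, so 2 is a cut vertex.
Removing 6 increases the component count from 1 to 4, so 6 is a cut vertex.
Removing 8 increases the component count from 1 to 3, so 8 is a cut vertex.
Likewise 10, 11 are cut vertices.
By contrast removing 5 leaves 1 component; it is not a cut vertex. No other vertex is a cut vertex either.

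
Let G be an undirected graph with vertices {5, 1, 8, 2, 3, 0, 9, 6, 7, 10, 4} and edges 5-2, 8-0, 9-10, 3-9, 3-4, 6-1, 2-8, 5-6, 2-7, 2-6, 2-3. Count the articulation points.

5

Removing 2 increases the component count from 1 to 4, so 2 is a cut vertex.
Removing 3 increases the component count from 1 to 3, so 3 is a cut vertex.
Removing 6 increases the component count from 1 to 2, so 6 is a cut vertex.
Likewise 8, 9 are cut vertices.
By contrast removing 7 leaves 1 component; it is not a cut vertex. No other vertex is a cut vertex either.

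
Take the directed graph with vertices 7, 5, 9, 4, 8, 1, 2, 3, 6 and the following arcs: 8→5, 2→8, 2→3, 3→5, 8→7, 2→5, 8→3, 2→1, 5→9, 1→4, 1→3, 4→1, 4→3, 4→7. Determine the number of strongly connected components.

8

{1, 4} are all mutually reachable — one SCC of size 2.
{9} is an SCC by itself.
{8} is an SCC by itself.
{6} is an SCC by itself.
{3} is an SCC by itself.
(and 3 more singleton SCCs)
That gives 8 strongly connected components.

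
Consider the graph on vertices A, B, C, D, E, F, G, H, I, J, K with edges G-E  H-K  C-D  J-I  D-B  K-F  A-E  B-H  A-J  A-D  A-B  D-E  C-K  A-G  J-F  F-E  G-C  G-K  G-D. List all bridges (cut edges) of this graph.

I-J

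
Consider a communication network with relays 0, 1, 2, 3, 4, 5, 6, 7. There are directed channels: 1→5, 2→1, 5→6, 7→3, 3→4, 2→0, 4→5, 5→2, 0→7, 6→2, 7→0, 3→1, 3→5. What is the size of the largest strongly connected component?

{0, 1, 2, 3, 4, 5, 6, 7} are all mutually reachable — one SCC of size 8.
The largest has 8 vertices.

8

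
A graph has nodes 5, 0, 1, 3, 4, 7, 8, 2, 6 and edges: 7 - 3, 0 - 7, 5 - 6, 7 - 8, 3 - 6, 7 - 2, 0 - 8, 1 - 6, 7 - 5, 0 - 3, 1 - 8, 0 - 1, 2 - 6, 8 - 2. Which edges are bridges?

The edges on the cycle 0-7-3-0 are not bridges since each lies on that cycle.
Every edge lies on some cycle, so there are no bridges.

none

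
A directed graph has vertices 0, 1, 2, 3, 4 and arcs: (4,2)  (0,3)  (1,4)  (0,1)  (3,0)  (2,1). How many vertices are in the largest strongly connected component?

{1, 2, 4} are all mutually reachable — one SCC of size 3.
{0, 3} are all mutually reachable — one SCC of size 2.
The largest has 3 vertices.

3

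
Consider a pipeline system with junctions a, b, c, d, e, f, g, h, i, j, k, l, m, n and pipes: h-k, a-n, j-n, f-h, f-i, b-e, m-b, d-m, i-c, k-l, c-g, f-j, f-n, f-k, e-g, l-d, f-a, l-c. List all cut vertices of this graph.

f

Removing f increases the component count from 1 to 2, so f is a cut vertex.
By contrast removing h leaves 1 component; it is not a cut vertex. No other vertex is a cut vertex either.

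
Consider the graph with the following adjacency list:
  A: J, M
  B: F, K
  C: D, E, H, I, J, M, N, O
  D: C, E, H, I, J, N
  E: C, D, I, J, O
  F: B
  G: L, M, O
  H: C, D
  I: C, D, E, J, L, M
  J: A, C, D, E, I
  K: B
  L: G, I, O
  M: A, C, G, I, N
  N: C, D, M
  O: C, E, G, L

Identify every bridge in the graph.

B-F, B-K

The edges on the cycle C-I-L-O-C are not bridges since each lies on that cycle.
But removing B-K disconnects B from K; removing F-B disconnects F from B — these are bridges.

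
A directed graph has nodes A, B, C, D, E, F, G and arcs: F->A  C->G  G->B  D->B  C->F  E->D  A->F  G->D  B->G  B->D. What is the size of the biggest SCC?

3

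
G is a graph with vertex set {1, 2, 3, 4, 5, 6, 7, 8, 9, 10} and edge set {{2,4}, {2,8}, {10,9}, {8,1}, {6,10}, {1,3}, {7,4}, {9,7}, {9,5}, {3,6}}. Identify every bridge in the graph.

5-9

The edges on the cycle 2-8-1-3-6-10-9-7-4-2 are not bridges since each lies on that cycle.
But removing 5-9 disconnects 5 from 9 — this is a bridge.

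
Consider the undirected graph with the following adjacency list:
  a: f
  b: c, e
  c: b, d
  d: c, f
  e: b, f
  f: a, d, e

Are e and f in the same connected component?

Yes

From e we can reach a, b, c, d, e, f, which includes f.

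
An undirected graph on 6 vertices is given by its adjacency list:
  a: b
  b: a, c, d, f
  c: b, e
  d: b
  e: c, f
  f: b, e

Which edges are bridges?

a-b, b-d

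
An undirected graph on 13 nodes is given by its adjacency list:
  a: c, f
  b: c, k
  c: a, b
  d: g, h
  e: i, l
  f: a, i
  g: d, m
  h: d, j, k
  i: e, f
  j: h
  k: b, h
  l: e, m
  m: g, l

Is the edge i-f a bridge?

After removing i-f, the path i-e-l-m-g-d-h-k-b-c-a-f still connects them, so the edge is not a bridge.

No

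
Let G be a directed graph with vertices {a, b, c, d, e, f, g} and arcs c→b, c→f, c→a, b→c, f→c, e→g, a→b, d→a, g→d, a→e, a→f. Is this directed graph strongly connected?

From e we can reach every vertex (a, b, c, d, e, f, g), and every vertex can reach e (a, b, c, d, e, f, g). So the whole graph is one strongly connected component.

Yes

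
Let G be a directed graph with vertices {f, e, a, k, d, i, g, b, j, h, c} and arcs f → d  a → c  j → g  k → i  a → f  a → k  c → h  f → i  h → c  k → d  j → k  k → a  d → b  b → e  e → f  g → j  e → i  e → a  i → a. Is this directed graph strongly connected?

There is no directed path from c to k, so the graph is not strongly connected.

No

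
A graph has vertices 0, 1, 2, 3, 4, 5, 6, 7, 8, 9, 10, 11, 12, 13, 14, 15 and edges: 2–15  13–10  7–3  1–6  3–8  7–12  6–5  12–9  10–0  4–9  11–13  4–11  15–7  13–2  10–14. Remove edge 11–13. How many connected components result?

11 and 13 are still connected via 11-4-9-12-7-15-2-13, so the component count stays at 2.

2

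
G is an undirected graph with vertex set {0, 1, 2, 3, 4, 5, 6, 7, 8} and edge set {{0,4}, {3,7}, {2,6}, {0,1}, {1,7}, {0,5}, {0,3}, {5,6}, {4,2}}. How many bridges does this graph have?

0

The edges on the cycle 0-4-2-6-5-0 are not bridges since each lies on that cycle.
Every edge lies on some cycle, so there are no bridges.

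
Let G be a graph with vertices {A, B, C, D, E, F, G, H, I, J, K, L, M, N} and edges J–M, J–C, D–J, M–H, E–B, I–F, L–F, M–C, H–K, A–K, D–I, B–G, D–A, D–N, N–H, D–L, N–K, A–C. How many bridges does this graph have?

The edges on the cycle D-I-F-L-D are not bridges since each lies on that cycle.
But removing B–G disconnects B from G; removing E–B disconnects E from B — these are bridges.
That makes 2 bridges.

2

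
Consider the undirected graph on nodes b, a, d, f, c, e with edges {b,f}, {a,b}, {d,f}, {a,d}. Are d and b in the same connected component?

Yes

From d we can reach a, b, d, f, which includes b.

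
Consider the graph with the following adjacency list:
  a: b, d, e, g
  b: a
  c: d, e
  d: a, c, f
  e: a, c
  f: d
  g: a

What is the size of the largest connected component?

Starting from a we can reach a, b, c, d, e, f, g. That is one component of size 7.
The largest has 7 vertices.

7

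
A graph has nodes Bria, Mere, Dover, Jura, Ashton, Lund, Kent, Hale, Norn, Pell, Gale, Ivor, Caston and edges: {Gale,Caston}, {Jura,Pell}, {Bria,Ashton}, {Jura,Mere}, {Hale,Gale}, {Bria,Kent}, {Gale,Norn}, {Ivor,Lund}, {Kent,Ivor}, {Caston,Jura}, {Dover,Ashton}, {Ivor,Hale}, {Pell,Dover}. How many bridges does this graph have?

The edges on the cycle Bria-Kent-Ivor-Hale-Gale-Caston-Jura-Pell-Dover-Ashton-Bria are not bridges since each lies on that cycle.
But removing Mere–Jura disconnects Mere from Jura; removing Gale–Norn disconnects Gale from Norn; removing Ivor–Lund disconnects Ivor from Lund — these are bridges.
That makes 3 bridges.

3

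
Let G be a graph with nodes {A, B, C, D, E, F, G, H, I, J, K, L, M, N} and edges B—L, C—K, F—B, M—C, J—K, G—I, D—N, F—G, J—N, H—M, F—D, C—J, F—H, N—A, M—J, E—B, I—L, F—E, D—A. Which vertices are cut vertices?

F

Removing F increases the component count from 1 to 2, so F is a cut vertex.
By contrast removing I leaves 1 component; it is not a cut vertex. No other vertex is a cut vertex either.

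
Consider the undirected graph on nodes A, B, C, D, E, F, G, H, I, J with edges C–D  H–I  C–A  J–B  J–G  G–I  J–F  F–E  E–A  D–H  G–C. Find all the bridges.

The edges on the cycle J-F-E-A-C-G-J are not bridges since each lies on that cycle.
But removing J–B disconnects J from B — this is a bridge.

B-J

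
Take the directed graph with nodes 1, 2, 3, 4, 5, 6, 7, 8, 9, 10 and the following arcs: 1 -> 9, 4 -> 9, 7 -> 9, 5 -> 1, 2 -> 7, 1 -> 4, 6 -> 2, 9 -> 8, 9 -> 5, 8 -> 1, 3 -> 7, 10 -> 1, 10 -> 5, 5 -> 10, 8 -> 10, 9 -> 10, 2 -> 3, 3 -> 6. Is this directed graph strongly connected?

There is no directed path from 7 to 3, so the graph is not strongly connected.

No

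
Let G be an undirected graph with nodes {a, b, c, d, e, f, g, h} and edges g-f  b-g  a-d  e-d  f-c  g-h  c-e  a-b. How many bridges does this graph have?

The edges on the cycle a-b-g-f-c-e-d-a are not bridges since each lies on that cycle.
But removing g-h disconnects g from h — this is a bridge.

1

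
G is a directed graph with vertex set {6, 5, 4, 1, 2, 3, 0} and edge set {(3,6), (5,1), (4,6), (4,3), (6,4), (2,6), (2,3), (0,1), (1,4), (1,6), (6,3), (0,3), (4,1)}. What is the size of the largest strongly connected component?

4

{1, 3, 4, 6} are all mutually reachable — one SCC of size 4.
{0} is an SCC by itself.
{5} is an SCC by itself.
{2} is an SCC by itself.
The largest has 4 vertices.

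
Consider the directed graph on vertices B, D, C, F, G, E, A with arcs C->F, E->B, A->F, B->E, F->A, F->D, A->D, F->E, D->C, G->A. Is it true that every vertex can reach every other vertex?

There is no directed path from E to G, so the graph is not strongly connected.

No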